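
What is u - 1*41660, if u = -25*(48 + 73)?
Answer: -44685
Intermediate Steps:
u = -3025 (u = -25*121 = -3025)
u - 1*41660 = -3025 - 1*41660 = -3025 - 41660 = -44685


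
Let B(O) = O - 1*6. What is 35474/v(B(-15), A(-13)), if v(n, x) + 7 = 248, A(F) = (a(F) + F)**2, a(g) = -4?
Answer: 35474/241 ≈ 147.20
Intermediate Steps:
B(O) = -6 + O (B(O) = O - 6 = -6 + O)
A(F) = (-4 + F)**2
v(n, x) = 241 (v(n, x) = -7 + 248 = 241)
35474/v(B(-15), A(-13)) = 35474/241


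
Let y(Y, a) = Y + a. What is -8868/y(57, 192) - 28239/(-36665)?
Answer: -106037903/3043195 ≈ -34.844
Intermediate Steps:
-8868/y(57, 192) - 28239/(-36665) = -8868/(57 + 192) - 28239/(-36665) = -8868/249 - 28239*(-1/36665) = -8868*1/249 + 28239/36665 = -2956/83 + 28239/36665 = -106037903/3043195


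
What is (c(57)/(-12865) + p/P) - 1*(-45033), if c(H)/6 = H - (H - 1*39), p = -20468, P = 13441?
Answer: 7786770768331/172918465 ≈ 45031.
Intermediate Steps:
c(H) = 234 (c(H) = 6*(H - (H - 1*39)) = 6*(H - (H - 39)) = 6*(H - (-39 + H)) = 6*(H + (39 - H)) = 6*39 = 234)
(c(57)/(-12865) + p/P) - 1*(-45033) = (234/(-12865) - 20468/13441) - 1*(-45033) = (234*(-1/12865) - 20468*1/13441) + 45033 = (-234/12865 - 20468/13441) + 45033 = -266466014/172918465 + 45033 = 7786770768331/172918465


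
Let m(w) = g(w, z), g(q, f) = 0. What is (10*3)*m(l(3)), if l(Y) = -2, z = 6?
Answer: 0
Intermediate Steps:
m(w) = 0
(10*3)*m(l(3)) = (10*3)*0 = 30*0 = 0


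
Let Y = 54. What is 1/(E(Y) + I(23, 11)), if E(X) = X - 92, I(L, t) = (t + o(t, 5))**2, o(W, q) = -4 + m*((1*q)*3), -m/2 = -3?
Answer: 1/9371 ≈ 0.00010671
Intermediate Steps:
m = 6 (m = -2*(-3) = 6)
o(W, q) = -4 + 18*q (o(W, q) = -4 + 6*((1*q)*3) = -4 + 6*(q*3) = -4 + 6*(3*q) = -4 + 18*q)
I(L, t) = (86 + t)**2 (I(L, t) = (t + (-4 + 18*5))**2 = (t + (-4 + 90))**2 = (t + 86)**2 = (86 + t)**2)
E(X) = -92 + X
1/(E(Y) + I(23, 11)) = 1/((-92 + 54) + (86 + 11)**2) = 1/(-38 + 97**2) = 1/(-38 + 9409) = 1/9371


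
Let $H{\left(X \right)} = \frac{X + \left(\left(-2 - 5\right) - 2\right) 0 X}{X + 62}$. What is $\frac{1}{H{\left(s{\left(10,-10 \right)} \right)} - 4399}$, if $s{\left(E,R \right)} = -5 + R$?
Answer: $- \frac{47}{206768} \approx -0.00022731$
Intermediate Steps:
$H{\left(X \right)} = \frac{X}{62 + X}$ ($H{\left(X \right)} = \frac{X + \left(-7 - 2\right) 0 X}{62 + X} = \frac{X + \left(-9\right) 0 X}{62 + X} = \frac{X + 0 X}{62 + X} = \frac{X + 0}{62 + X} = \frac{X}{62 + X}$)
$\frac{1}{H{\left(s{\left(10,-10 \right)} \right)} - 4399} = \frac{1}{\frac{-5 - 10}{62 - 15} - 4399} = \frac{1}{- \frac{15}{62 - 15} - 4399} = \frac{1}{- \frac{15}{47} - 4399} = \frac{1}{- \frac{206768}{47}} = - \frac{47}{206768}$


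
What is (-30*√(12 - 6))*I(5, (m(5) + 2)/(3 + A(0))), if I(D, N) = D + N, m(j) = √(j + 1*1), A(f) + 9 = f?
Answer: 30 - 140*√6 ≈ -312.93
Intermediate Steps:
A(f) = -9 + f
m(j) = √(1 + j) (m(j) = √(j + 1) = √(1 + j))
(-30*√(12 - 6))*I(5, (m(5) + 2)/(3 + A(0))) = (-30*√(12 - 6))*(5 + (√(1 + 5) + 2)/(3 + (-9 + 0))) = (-30*√6)*(5 + (√6 + 2)/(3 - 9)) = (-30*√6)*(5 + (2 + √6)/(-6)) = (-30*√6)*(5 + (2 + √6)*(-⅙)) = (-30*√6)*(5 + (-⅓ - √6/6)) = (-30*√6)*(14/3 - √6/6) = -30*√6*(14/3 - √6/6)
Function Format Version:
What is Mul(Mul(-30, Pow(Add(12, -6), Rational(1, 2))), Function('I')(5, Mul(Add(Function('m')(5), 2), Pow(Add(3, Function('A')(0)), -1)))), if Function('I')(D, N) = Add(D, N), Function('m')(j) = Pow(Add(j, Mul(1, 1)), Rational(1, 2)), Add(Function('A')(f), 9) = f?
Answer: Add(30, Mul(-140, Pow(6, Rational(1, 2)))) ≈ -312.93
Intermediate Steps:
Function('A')(f) = Add(-9, f)
Function('m')(j) = Pow(Add(1, j), Rational(1, 2)) (Function('m')(j) = Pow(Add(j, 1), Rational(1, 2)) = Pow(Add(1, j), Rational(1, 2)))
Mul(Mul(-30, Pow(Add(12, -6), Rational(1, 2))), Function('I')(5, Mul(Add(Function('m')(5), 2), Pow(Add(3, Function('A')(0)), -1)))) = Mul(Mul(-30, Pow(Add(12, -6), Rational(1, 2))), Add(5, Mul(Add(Pow(Add(1, 5), Rational(1, 2)), 2), Pow(Add(3, Add(-9, 0)), -1)))) = Mul(Mul(-30, Pow(6, Rational(1, 2))), Add(5, Mul(Add(Pow(6, Rational(1, 2)), 2), Pow(Add(3, -9), -1)))) = Mul(Mul(-30, Pow(6, Rational(1, 2))), Add(5, Mul(Add(2, Pow(6, Rational(1, 2))), Pow(-6, -1)))) = Mul(Mul(-30, Pow(6, Rational(1, 2))), Add(5, Mul(Add(2, Pow(6, Rational(1, 2))), Rational(-1, 6)))) = Mul(Mul(-30, Pow(6, Rational(1, 2))), Add(5, Add(Rational(-1, 3), Mul(Rational(-1, 6), Pow(6, Rational(1, 2)))))) = Mul(Mul(-30, Pow(6, Rational(1, 2))), Add(Rational(14, 3), Mul(Rational(-1, 6), Pow(6, Rational(1, 2))))) = Mul(-30, Pow(6, Rational(1, 2)), Add(Rational(14, 3), Mul(Rational(-1, 6), Pow(6, Rational(1, 2)))))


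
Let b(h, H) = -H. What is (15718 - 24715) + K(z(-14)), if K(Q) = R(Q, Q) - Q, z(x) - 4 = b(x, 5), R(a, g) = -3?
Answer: -8999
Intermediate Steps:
z(x) = -1 (z(x) = 4 - 1*5 = 4 - 5 = -1)
K(Q) = -3 - Q
(15718 - 24715) + K(z(-14)) = (15718 - 24715) + (-3 - 1*(-1)) = -8997 + (-3 + 1) = -8997 - 2 = -8999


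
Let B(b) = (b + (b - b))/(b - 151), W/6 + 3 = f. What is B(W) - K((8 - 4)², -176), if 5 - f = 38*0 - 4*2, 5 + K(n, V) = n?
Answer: -1061/91 ≈ -11.659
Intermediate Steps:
K(n, V) = -5 + n
f = 13 (f = 5 - (38*0 - 4*2) = 5 - (0 - 8) = 5 - 1*(-8) = 5 + 8 = 13)
W = 60 (W = -18 + 6*13 = -18 + 78 = 60)
B(b) = b/(-151 + b) (B(b) = (b + 0)/(-151 + b) = b/(-151 + b))
B(W) - K((8 - 4)², -176) = 60/(-151 + 60) - (-5 + (8 - 4)²) = 60/(-91) - (-5 + 4²) = 60*(-1/91) - (-5 + 16) = -60/91 - 1*11 = -60/91 - 11 = -1061/91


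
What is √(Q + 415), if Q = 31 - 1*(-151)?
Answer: √597 ≈ 24.434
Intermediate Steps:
Q = 182 (Q = 31 + 151 = 182)
√(Q + 415) = √(182 + 415) = √597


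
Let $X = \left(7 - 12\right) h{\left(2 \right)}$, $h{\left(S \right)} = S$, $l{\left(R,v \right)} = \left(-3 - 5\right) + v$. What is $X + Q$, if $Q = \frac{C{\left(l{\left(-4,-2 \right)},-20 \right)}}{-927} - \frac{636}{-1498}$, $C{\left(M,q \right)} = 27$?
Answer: $- \frac{740963}{77147} \approx -9.6046$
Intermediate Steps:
$l{\left(R,v \right)} = -8 + v$
$X = -10$ ($X = \left(7 - 12\right) 2 = \left(-5\right) 2 = -10$)
$Q = \frac{30507}{77147}$ ($Q = \frac{27}{-927} - \frac{636}{-1498} = 27 \left(- \frac{1}{927}\right) - - \frac{318}{749} = - \frac{3}{103} + \frac{318}{749} = \frac{30507}{77147} \approx 0.39544$)
$X + Q = -10 + \frac{30507}{77147} = - \frac{740963}{77147}$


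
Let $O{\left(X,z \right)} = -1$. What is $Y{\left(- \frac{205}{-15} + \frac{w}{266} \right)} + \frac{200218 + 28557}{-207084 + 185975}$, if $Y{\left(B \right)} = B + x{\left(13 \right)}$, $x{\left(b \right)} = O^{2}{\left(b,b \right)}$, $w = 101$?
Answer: $\frac{3731227}{886578} \approx 4.2086$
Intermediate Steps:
$x{\left(b \right)} = 1$ ($x{\left(b \right)} = \left(-1\right)^{2} = 1$)
$Y{\left(B \right)} = 1 + B$ ($Y{\left(B \right)} = B + 1 = 1 + B$)
$Y{\left(- \frac{205}{-15} + \frac{w}{266} \right)} + \frac{200218 + 28557}{-207084 + 185975} = \left(1 + \left(- \frac{205}{-15} + \frac{101}{266}\right)\right) + \frac{200218 + 28557}{-207084 + 185975} = \left(1 + \left(\left(-205\right) \left(- \frac{1}{15}\right) + 101 \cdot \frac{1}{266}\right)\right) + \frac{228775}{-21109} = \left(1 + \left(\frac{41}{3} + \frac{101}{266}\right)\right) + 228775 \left(- \frac{1}{21109}\right) = \left(1 + \frac{11209}{798}\right) - \frac{228775}{21109} = \frac{12007}{798} - \frac{228775}{21109} = \frac{3731227}{886578}$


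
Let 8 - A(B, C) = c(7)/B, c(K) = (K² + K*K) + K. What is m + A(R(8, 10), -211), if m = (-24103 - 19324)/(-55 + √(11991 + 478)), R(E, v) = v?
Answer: -2412095/9444 - 43427*√12469/9444 ≈ -768.89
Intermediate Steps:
c(K) = K + 2*K² (c(K) = (K² + K²) + K = 2*K² + K = K + 2*K²)
A(B, C) = 8 - 105/B (A(B, C) = 8 - 7*(1 + 2*7)/B = 8 - 7*(1 + 14)/B = 8 - 7*15/B = 8 - 105/B)
m = -43427/(-55 + √12469) ≈ -766.39
m + A(R(8, 10), -211) = 43427/(55 - √12469) + (8 - 105/10) = 43427/(55 - √12469) + (8 - 105*⅒) = 43427/(55 - √12469) + (8 - 21/2) = 43427/(55 - √12469) - 5/2 = -5/2 + 43427/(55 - √12469)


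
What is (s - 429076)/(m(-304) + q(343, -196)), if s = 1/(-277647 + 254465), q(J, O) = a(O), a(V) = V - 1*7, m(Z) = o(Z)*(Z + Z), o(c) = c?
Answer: -9946839833/4280069478 ≈ -2.3240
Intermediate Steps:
m(Z) = 2*Z² (m(Z) = Z*(Z + Z) = Z*(2*Z) = 2*Z²)
a(V) = -7 + V (a(V) = V - 7 = -7 + V)
q(J, O) = -7 + O
s = -1/23182 (s = 1/(-23182) = -1/23182 ≈ -4.3137e-5)
(s - 429076)/(m(-304) + q(343, -196)) = (-1/23182 - 429076)/(2*(-304)² + (-7 - 196)) = -9946839833/(23182*(2*92416 - 203)) = -9946839833/(23182*(184832 - 203)) = -9946839833/23182/184629 = -9946839833/23182*1/184629 = -9946839833/4280069478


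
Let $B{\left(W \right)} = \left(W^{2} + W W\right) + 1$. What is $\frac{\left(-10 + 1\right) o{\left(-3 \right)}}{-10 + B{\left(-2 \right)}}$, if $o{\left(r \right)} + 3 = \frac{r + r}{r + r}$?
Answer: $-18$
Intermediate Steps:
$B{\left(W \right)} = 1 + 2 W^{2}$ ($B{\left(W \right)} = \left(W^{2} + W^{2}\right) + 1 = 2 W^{2} + 1 = 1 + 2 W^{2}$)
$o{\left(r \right)} = -2$ ($o{\left(r \right)} = -3 + \frac{r + r}{r + r} = -3 + \frac{2 r}{2 r} = -3 + 2 r \frac{1}{2 r} = -3 + 1 = -2$)
$\frac{\left(-10 + 1\right) o{\left(-3 \right)}}{-10 + B{\left(-2 \right)}} = \frac{\left(-10 + 1\right) \left(-2\right)}{-10 + \left(1 + 2 \left(-2\right)^{2}\right)} = \frac{\left(-9\right) \left(-2\right)}{-10 + \left(1 + 2 \cdot 4\right)} = \frac{18}{-10 + \left(1 + 8\right)} = \frac{18}{-10 + 9} = \frac{18}{-1} = 18 \left(-1\right) = -18$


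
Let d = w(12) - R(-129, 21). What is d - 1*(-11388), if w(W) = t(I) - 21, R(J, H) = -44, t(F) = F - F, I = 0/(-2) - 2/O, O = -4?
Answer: 11411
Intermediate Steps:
I = 1/2 (I = 0/(-2) - 2/(-4) = 0*(-1/2) - 2*(-1/4) = 0 + 1/2 = 1/2 ≈ 0.50000)
t(F) = 0
w(W) = -21 (w(W) = 0 - 21 = -21)
d = 23 (d = -21 - 1*(-44) = -21 + 44 = 23)
d - 1*(-11388) = 23 - 1*(-11388) = 23 + 11388 = 11411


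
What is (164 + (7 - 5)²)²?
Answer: 28224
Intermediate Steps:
(164 + (7 - 5)²)² = (164 + 2²)² = (164 + 4)² = 168² = 28224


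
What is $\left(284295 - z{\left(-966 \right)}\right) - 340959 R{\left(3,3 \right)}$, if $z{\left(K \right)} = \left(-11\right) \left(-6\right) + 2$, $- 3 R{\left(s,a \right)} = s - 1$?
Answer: $511533$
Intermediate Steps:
$R{\left(s,a \right)} = \frac{1}{3} - \frac{s}{3}$ ($R{\left(s,a \right)} = - \frac{s - 1}{3} = - \frac{-1 + s}{3} = \frac{1}{3} - \frac{s}{3}$)
$z{\left(K \right)} = 68$ ($z{\left(K \right)} = 66 + 2 = 68$)
$\left(284295 - z{\left(-966 \right)}\right) - 340959 R{\left(3,3 \right)} = \left(284295 - 68\right) - 340959 \left(\frac{1}{3} - 1\right) = 284227 - 340959 \left(- \frac{2}{3}\right) = 284227 - -227306 = 284227 + 227306 = 511533$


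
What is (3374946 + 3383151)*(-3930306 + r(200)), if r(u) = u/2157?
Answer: -19097638375403558/719 ≈ -2.6561e+13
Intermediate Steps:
r(u) = u/2157 (r(u) = u*(1/2157) = u/2157)
(3374946 + 3383151)*(-3930306 + r(200)) = (3374946 + 3383151)*(-3930306 + (1/2157)*200) = 6758097*(-3930306 + 200/2157) = 6758097*(-8477669842/2157) = -19097638375403558/719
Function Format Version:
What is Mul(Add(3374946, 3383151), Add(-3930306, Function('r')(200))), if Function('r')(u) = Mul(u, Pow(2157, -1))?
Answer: Rational(-19097638375403558, 719) ≈ -2.6561e+13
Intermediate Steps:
Function('r')(u) = Mul(Rational(1, 2157), u) (Function('r')(u) = Mul(u, Rational(1, 2157)) = Mul(Rational(1, 2157), u))
Mul(Add(3374946, 3383151), Add(-3930306, Function('r')(200))) = Mul(Add(3374946, 3383151), Add(-3930306, Mul(Rational(1, 2157), 200))) = Mul(6758097, Add(-3930306, Rational(200, 2157))) = Mul(6758097, Rational(-8477669842, 2157)) = Rational(-19097638375403558, 719)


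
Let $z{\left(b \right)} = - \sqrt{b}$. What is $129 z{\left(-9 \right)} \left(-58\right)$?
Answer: $22446 i \approx 22446.0 i$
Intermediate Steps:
$129 z{\left(-9 \right)} \left(-58\right) = 129 \left(- \sqrt{-9}\right) \left(-58\right) = 129 \left(- 3 i\right) \left(-58\right) = - 387 i \left(-58\right) = 22446 i$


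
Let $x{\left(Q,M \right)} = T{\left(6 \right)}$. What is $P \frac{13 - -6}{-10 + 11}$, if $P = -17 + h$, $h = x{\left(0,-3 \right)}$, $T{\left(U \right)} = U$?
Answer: $-209$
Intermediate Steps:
$x{\left(Q,M \right)} = 6$
$h = 6$
$P = -11$ ($P = -17 + 6 = -11$)
$P \frac{13 - -6}{-10 + 11} = - 11 \frac{13 - -6}{-10 + 11} = - 11 \frac{13 + 6}{1} = - 11 \cdot 19 \cdot 1 = \left(-11\right) 19 = -209$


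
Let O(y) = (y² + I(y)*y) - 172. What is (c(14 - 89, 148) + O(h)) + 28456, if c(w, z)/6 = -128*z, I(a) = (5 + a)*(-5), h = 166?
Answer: -199754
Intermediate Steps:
I(a) = -25 - 5*a
O(y) = -172 + y² + y*(-25 - 5*y) (O(y) = (y² + (-25 - 5*y)*y) - 172 = (y² + y*(-25 - 5*y)) - 172 = -172 + y² + y*(-25 - 5*y))
c(w, z) = -768*z (c(w, z) = 6*(-128*z) = -768*z)
(c(14 - 89, 148) + O(h)) + 28456 = (-768*148 + (-172 + 166² - 5*166*(5 + 166))) + 28456 = (-113664 + (-172 + 27556 - 5*166*171)) + 28456 = (-113664 + (-172 + 27556 - 141930)) + 28456 = (-113664 - 114546) + 28456 = -228210 + 28456 = -199754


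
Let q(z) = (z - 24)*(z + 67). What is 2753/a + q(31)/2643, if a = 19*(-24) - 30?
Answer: -2314261/428166 ≈ -5.4051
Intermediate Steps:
q(z) = (-24 + z)*(67 + z)
a = -486 (a = -456 - 30 = -486)
2753/a + q(31)/2643 = 2753/(-486) + (-1608 + 31**2 + 43*31)/2643 = 2753*(-1/486) + (-1608 + 961 + 1333)*(1/2643) = -2753/486 + 686*(1/2643) = -2753/486 + 686/2643 = -2314261/428166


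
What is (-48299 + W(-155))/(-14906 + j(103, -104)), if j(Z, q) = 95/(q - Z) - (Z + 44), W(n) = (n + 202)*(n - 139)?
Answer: 12858219/3116066 ≈ 4.1264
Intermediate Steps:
W(n) = (-139 + n)*(202 + n) (W(n) = (202 + n)*(-139 + n) = (-139 + n)*(202 + n))
j(Z, q) = -44 - Z + 95/(q - Z) (j(Z, q) = 95/(q - Z) - (44 + Z) = 95/(q - Z) + (-44 - Z) = -44 - Z + 95/(q - Z))
(-48299 + W(-155))/(-14906 + j(103, -104)) = (-48299 + (-28078 + (-155)**2 + 63*(-155)))/(-14906 + (-95 - 1*103**2 - 44*103 + 44*(-104) + 103*(-104))/(103 - 1*(-104))) = (-48299 + (-28078 + 24025 - 9765))/(-14906 + (-95 - 1*10609 - 4532 - 4576 - 10712)/(103 + 104)) = (-48299 - 13818)/(-14906 + (-95 - 10609 - 4532 - 4576 - 10712)/207) = -62117/(-14906 + (1/207)*(-30524)) = -62117/(-14906 - 30524/207) = -62117/(-3116066/207) = -62117*(-207/3116066) = 12858219/3116066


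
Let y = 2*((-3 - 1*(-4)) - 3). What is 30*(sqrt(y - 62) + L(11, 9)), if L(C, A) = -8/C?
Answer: -240/11 + 30*I*sqrt(66) ≈ -21.818 + 243.72*I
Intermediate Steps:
y = -4 (y = 2*((-3 + 4) - 3) = 2*(1 - 3) = 2*(-2) = -4)
30*(sqrt(y - 62) + L(11, 9)) = 30*(sqrt(-4 - 62) - 8/11) = 30*(sqrt(-66) - 8*1/11) = 30*(I*sqrt(66) - 8/11) = 30*(-8/11 + I*sqrt(66)) = -240/11 + 30*I*sqrt(66)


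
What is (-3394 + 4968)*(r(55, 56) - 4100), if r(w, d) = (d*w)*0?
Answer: -6453400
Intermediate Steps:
r(w, d) = 0
(-3394 + 4968)*(r(55, 56) - 4100) = (-3394 + 4968)*(0 - 4100) = 1574*(-4100) = -6453400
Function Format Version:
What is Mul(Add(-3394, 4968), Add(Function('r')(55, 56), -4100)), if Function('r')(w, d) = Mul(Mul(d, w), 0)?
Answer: -6453400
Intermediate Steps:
Function('r')(w, d) = 0
Mul(Add(-3394, 4968), Add(Function('r')(55, 56), -4100)) = Mul(Add(-3394, 4968), Add(0, -4100)) = Mul(1574, -4100) = -6453400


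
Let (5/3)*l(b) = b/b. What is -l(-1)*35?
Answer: -21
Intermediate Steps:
l(b) = ⅗ (l(b) = 3*(b/b)/5 = (⅗)*1 = ⅗)
-l(-1)*35 = -1*⅗*35 = -⅗*35 = -21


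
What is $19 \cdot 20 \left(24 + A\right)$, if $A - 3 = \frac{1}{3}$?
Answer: $\frac{31160}{3} \approx 10387.0$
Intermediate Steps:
$A = \frac{10}{3}$ ($A = 3 + \frac{1}{3} = \frac{10}{3} \approx 3.3333$)
$19 \cdot 20 \left(24 + A\right) = 19 \cdot 20 \left(24 + \frac{10}{3}\right) = 380 \cdot \frac{82}{3} = \frac{31160}{3}$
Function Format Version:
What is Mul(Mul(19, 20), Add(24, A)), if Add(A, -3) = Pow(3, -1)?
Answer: Rational(31160, 3) ≈ 10387.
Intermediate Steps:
A = Rational(10, 3) (A = Add(3, Pow(3, -1)) = Add(3, Rational(1, 3)) = Rational(10, 3) ≈ 3.3333)
Mul(Mul(19, 20), Add(24, A)) = Mul(Mul(19, 20), Add(24, Rational(10, 3))) = Mul(380, Rational(82, 3)) = Rational(31160, 3)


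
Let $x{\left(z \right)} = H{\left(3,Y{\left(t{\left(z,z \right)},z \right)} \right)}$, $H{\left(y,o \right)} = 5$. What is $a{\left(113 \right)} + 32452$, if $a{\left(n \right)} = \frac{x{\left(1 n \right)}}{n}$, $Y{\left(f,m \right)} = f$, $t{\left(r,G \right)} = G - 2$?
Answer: $\frac{3667081}{113} \approx 32452.0$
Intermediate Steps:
$t{\left(r,G \right)} = -2 + G$ ($t{\left(r,G \right)} = G - 2 = -2 + G$)
$x{\left(z \right)} = 5$
$a{\left(n \right)} = \frac{5}{n}$
$a{\left(113 \right)} + 32452 = \frac{5}{113} + 32452 = \frac{3667081}{113}$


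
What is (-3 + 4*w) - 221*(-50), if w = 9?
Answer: 11083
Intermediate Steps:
(-3 + 4*w) - 221*(-50) = (-3 + 4*9) - 221*(-50) = (-3 + 36) + 11050 = 33 + 11050 = 11083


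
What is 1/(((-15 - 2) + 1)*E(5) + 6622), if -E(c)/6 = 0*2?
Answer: 1/6622 ≈ 0.00015101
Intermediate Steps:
E(c) = 0 (E(c) = -0*2 = -6*0 = 0)
1/(((-15 - 2) + 1)*E(5) + 6622) = 1/(((-15 - 2) + 1)*0 + 6622) = 1/((-17 + 1)*0 + 6622) = 1/(-16*0 + 6622) = 1/(0 + 6622) = 1/6622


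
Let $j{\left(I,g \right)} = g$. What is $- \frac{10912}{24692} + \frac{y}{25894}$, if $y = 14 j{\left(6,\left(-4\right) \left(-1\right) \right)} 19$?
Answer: $- \frac{32035380}{79921831} \approx -0.40083$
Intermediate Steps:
$y = 1064$ ($y = 14 \left(\left(-4\right) \left(-1\right)\right) 19 = 14 \cdot 4 \cdot 19 = 56 \cdot 19 = 1064$)
$- \frac{10912}{24692} + \frac{y}{25894} = - \frac{10912}{24692} + \frac{1064}{25894} = \left(-10912\right) \frac{1}{24692} + 1064 \cdot \frac{1}{25894} = - \frac{2728}{6173} + \frac{532}{12947} = - \frac{32035380}{79921831}$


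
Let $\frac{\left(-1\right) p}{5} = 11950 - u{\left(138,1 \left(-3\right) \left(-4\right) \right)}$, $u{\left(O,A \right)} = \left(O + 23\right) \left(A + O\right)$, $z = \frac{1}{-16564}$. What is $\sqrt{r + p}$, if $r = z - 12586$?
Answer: $\frac{\sqrt{3320790038795}}{8282} \approx 220.03$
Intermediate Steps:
$z = - \frac{1}{16564} \approx -6.0372 \cdot 10^{-5}$
$u{\left(O,A \right)} = \left(23 + O\right) \left(A + O\right)$
$p = 61000$ ($p = - 5 \left(11950 - \left(138^{2} + 23 \cdot 1 \left(-3\right) \left(-4\right) + 23 \cdot 138 + 1 \left(-3\right) \left(-4\right) 138\right)\right) = - 5 \left(11950 - \left(19044 + 23 \left(\left(-3\right) \left(-4\right)\right) + 3174 + \left(-3\right) \left(-4\right) 138\right)\right) = - 5 \left(11950 - \left(19044 + 23 \cdot 12 + 3174 + 12 \cdot 138\right)\right) = - 5 \left(11950 - \left(19044 + 276 + 3174 + 1656\right)\right) = - 5 \left(11950 - 24150\right) = \left(-5\right) \left(-12200\right) = 61000$)
$r = - \frac{208474505}{16564}$ ($r = - \frac{1}{16564} - 12586 = - \frac{208474505}{16564} \approx -12586.0$)
$\sqrt{r + p} = \sqrt{- \frac{208474505}{16564} + 61000} = \sqrt{\frac{801929495}{16564}} = \frac{\sqrt{3320790038795}}{8282}$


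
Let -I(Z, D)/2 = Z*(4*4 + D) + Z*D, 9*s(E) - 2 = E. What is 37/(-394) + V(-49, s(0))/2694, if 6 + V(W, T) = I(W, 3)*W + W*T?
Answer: -187785307/4776462 ≈ -39.315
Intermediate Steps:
s(E) = 2/9 + E/9
I(Z, D) = -2*D*Z - 2*Z*(16 + D) (I(Z, D) = -2*(Z*(4*4 + D) + Z*D) = -2*(Z*(16 + D) + D*Z) = -2*(D*Z + Z*(16 + D)) = -2*D*Z - 2*Z*(16 + D))
V(W, T) = -6 - 44*W² + T*W (V(W, T) = -6 + ((-4*W*(8 + 3))*W + W*T) = -6 + ((-4*W*11)*W + T*W) = -6 + ((-44*W)*W + T*W) = -6 + (-44*W² + T*W) = -6 - 44*W² + T*W)
37/(-394) + V(-49, s(0))/2694 = 37/(-394) + (-6 - 44*(-49)² + (2/9 + (⅑)*0)*(-49))/2694 = 37*(-1/394) + (-6 - 44*2401 + (2/9 + 0)*(-49))*(1/2694) = -37/394 + (-6 - 105644 + (2/9)*(-49))*(1/2694) = -37/394 + (-6 - 105644 - 98/9)*(1/2694) = -37/394 - 950948/9*1/2694 = -37/394 - 475474/12123 = -187785307/4776462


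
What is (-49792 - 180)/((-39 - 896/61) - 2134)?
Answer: 3048292/133449 ≈ 22.842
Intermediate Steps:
(-49792 - 180)/((-39 - 896/61) - 2134) = -49972/((-39 - 896/61) - 2134) = -49972/(-3275/61 - 2134) = -49972/(-133449/61) = -49972*(-61/133449) = 3048292/133449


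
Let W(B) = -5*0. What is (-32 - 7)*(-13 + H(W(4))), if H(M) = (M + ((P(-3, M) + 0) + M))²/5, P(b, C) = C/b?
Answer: 507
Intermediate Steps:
W(B) = 0
H(M) = 5*M²/9 (H(M) = (M + ((M/(-3) + 0) + M))²/5 = (M + ((M*(-⅓) + 0) + M))²*(⅕) = (M + ((-M/3 + 0) + M))²*(⅕) = (M + (-M/3 + M))²*(⅕) = (M + 2*M/3)²*(⅕) = (5*M/3)²*(⅕) = (25*M²/9)*(⅕) = 5*M²/9)
(-32 - 7)*(-13 + H(W(4))) = (-32 - 7)*(-13 + (5/9)*0²) = -39*(-13 + (5/9)*0) = -39*(-13 + 0) = -39*(-13) = 507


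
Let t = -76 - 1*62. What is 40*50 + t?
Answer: 1862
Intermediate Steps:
t = -138 (t = -76 - 62 = -138)
40*50 + t = 40*50 - 138 = 2000 - 138 = 1862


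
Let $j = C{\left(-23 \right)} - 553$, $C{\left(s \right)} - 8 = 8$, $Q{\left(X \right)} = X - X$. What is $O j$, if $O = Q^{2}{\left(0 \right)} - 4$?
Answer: $2148$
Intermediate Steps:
$Q{\left(X \right)} = 0$
$C{\left(s \right)} = 16$ ($C{\left(s \right)} = 8 + 8 = 16$)
$j = -537$ ($j = 16 - 553 = -537$)
$O = -4$ ($O = 0^{2} - 4 = 0 - 4 = -4$)
$O j = \left(-4\right) \left(-537\right) = 2148$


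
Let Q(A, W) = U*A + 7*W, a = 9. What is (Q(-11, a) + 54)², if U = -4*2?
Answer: 42025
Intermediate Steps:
U = -8
Q(A, W) = -8*A + 7*W
(Q(-11, a) + 54)² = ((-8*(-11) + 7*9) + 54)² = ((88 + 63) + 54)² = (151 + 54)² = 205² = 42025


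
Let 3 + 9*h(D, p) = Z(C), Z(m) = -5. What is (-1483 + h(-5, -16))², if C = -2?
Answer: 178356025/81 ≈ 2.2019e+6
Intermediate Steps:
h(D, p) = -8/9 (h(D, p) = -⅓ + (⅑)*(-5) = -⅓ - 5/9 = -8/9)
(-1483 + h(-5, -16))² = (-1483 - 8/9)² = (-13355/9)² = 178356025/81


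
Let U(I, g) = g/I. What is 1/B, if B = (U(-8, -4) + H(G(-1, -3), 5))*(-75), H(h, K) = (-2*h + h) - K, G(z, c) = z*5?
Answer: -2/75 ≈ -0.026667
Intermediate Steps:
G(z, c) = 5*z
H(h, K) = -K - h (H(h, K) = -h - K = -K - h)
B = -75/2 (B = (-4/(-8) + (-1*5 - 5*(-1)))*(-75) = (-4*(-1/8) + (-5 - 1*(-5)))*(-75) = (1/2 + (-5 + 5))*(-75) = (1/2 + 0)*(-75) = (1/2)*(-75) = -75/2 ≈ -37.500)
1/B = 1/(-75/2) = -2/75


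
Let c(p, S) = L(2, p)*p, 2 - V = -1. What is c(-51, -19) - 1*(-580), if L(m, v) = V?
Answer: 427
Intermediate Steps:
V = 3 (V = 2 - 1*(-1) = 2 + 1 = 3)
L(m, v) = 3
c(p, S) = 3*p
c(-51, -19) - 1*(-580) = 3*(-51) - 1*(-580) = -153 + 580 = 427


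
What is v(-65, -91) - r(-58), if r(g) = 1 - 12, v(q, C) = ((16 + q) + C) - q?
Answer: -64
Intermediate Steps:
v(q, C) = 16 + C (v(q, C) = (16 + C + q) - q = 16 + C)
r(g) = -11
v(-65, -91) - r(-58) = (16 - 91) - 1*(-11) = -75 + 11 = -64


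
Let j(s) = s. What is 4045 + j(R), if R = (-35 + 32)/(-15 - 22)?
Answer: 149668/37 ≈ 4045.1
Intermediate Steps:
R = 3/37 (R = -3/(-37) = -3*(-1/37) = 3/37 ≈ 0.081081)
4045 + j(R) = 4045 + 3/37 = 149668/37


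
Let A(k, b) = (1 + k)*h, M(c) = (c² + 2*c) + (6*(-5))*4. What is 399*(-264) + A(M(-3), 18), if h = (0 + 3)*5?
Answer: -107076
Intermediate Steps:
h = 15 (h = 3*5 = 15)
M(c) = -120 + c² + 2*c (M(c) = (c² + 2*c) - 30*4 = (c² + 2*c) - 120 = -120 + c² + 2*c)
A(k, b) = 15 + 15*k (A(k, b) = (1 + k)*15 = 15 + 15*k)
399*(-264) + A(M(-3), 18) = 399*(-264) + (15 + 15*(-120 + (-3)² + 2*(-3))) = -105336 + (15 + 15*(-120 + 9 - 6)) = -105336 + (15 + 15*(-117)) = -105336 + (15 - 1755) = -105336 - 1740 = -107076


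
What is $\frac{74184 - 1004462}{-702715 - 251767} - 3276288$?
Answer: $- \frac{1563578496269}{477241} \approx -3.2763 \cdot 10^{6}$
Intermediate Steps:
$\frac{74184 - 1004462}{-702715 - 251767} - 3276288 = \frac{74184 - 1004462}{-954482} - 3276288 = \left(74184 - 1004462\right) \left(- \frac{1}{954482}\right) - 3276288 = \left(-930278\right) \left(- \frac{1}{954482}\right) - 3276288 = \frac{465139}{477241} - 3276288 = - \frac{1563578496269}{477241}$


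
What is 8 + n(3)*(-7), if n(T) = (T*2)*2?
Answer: -76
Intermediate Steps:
n(T) = 4*T (n(T) = (2*T)*2 = 4*T)
8 + n(3)*(-7) = 8 + (4*3)*(-7) = 8 + 12*(-7) = 8 - 84 = -76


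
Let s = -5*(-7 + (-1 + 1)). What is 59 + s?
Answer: 94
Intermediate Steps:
s = 35 (s = -5*(-7 + 0) = -5*(-7) = 35)
59 + s = 59 + 35 = 94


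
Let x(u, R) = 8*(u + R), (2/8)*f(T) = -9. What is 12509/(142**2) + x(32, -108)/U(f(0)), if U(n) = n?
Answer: 3177509/181476 ≈ 17.509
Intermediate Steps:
f(T) = -36 (f(T) = 4*(-9) = -36)
x(u, R) = 8*R + 8*u (x(u, R) = 8*(R + u) = 8*R + 8*u)
12509/(142**2) + x(32, -108)/U(f(0)) = 12509/(142**2) + (8*(-108) + 8*32)/(-36) = 12509/20164 + (-864 + 256)*(-1/36) = 12509*(1/20164) - 608*(-1/36) = 12509/20164 + 152/9 = 3177509/181476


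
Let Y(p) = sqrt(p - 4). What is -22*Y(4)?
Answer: 0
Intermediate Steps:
Y(p) = sqrt(-4 + p)
-22*Y(4) = -22*sqrt(-4 + 4) = -22*sqrt(0) = -22*0 = 0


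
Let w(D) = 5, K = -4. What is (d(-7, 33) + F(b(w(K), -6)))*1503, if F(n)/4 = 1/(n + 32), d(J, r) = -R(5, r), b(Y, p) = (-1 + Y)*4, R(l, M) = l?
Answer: -29559/4 ≈ -7389.8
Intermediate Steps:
b(Y, p) = -4 + 4*Y
d(J, r) = -5 (d(J, r) = -1*5 = -5)
F(n) = 4/(32 + n) (F(n) = 4/(n + 32) = 4/(32 + n))
(d(-7, 33) + F(b(w(K), -6)))*1503 = (-5 + 4/(32 + (-4 + 4*5)))*1503 = (-5 + 4/(32 + (-4 + 20)))*1503 = (-5 + 4/(32 + 16))*1503 = (-5 + 4/48)*1503 = (-5 + 4*(1/48))*1503 = (-5 + 1/12)*1503 = -59/12*1503 = -29559/4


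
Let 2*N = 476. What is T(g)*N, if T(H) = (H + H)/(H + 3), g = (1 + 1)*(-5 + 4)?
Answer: -952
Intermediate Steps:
g = -2 (g = 2*(-1) = -2)
N = 238 (N = (½)*476 = 238)
T(H) = 2*H/(3 + H) (T(H) = (2*H)/(3 + H) = 2*H/(3 + H))
T(g)*N = (2*(-2)/(3 - 2))*238 = (2*(-2)/1)*238 = (2*(-2)*1)*238 = -4*238 = -952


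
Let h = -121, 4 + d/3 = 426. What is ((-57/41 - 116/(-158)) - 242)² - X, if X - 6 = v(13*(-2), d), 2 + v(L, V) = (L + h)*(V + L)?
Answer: 2530017408765/10491121 ≈ 2.4116e+5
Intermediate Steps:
d = 1266 (d = -12 + 3*426 = -12 + 1278 = 1266)
v(L, V) = -2 + (-121 + L)*(L + V) (v(L, V) = -2 + (L - 121)*(V + L) = -2 + (-121 + L)*(L + V))
X = -182276 (X = 6 + (-2 + (13*(-2))² - 1573*(-2) - 121*1266 + (13*(-2))*1266) = 6 + (-2 + (-26)² - 121*(-26) - 153186 - 26*1266) = 6 + (-2 + 676 + 3146 - 153186 - 32916) = 6 - 182282 = -182276)
((-57/41 - 116/(-158)) - 242)² - X = ((-57/41 - 116/(-158)) - 242)² - 1*(-182276) = ((-57*1/41 - 116*(-1/158)) - 242)² + 182276 = ((-57/41 + 58/79) - 242)² + 182276 = (-2125/3239 - 242)² + 182276 = (-785963/3239)² + 182276 = 617737837369/10491121 + 182276 = 2530017408765/10491121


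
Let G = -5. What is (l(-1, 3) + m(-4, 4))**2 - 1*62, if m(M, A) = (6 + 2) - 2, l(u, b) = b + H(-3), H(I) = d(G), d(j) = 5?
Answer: 134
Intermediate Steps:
H(I) = 5
l(u, b) = 5 + b (l(u, b) = b + 5 = 5 + b)
m(M, A) = 6 (m(M, A) = 8 - 2 = 6)
(l(-1, 3) + m(-4, 4))**2 - 1*62 = ((5 + 3) + 6)**2 - 1*62 = (8 + 6)**2 - 62 = 14**2 - 62 = 196 - 62 = 134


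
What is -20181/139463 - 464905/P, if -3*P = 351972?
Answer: 62469330371/16362357012 ≈ 3.8179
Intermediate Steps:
P = -117324 (P = -⅓*351972 = -117324)
-20181/139463 - 464905/P = -20181/139463 - 464905/(-117324) = -20181*1/139463 - 464905*(-1/117324) = -20181/139463 + 464905/117324 = 62469330371/16362357012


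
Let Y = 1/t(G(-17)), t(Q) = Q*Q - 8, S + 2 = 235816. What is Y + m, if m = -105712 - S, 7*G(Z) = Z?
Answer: -35177227/103 ≈ -3.4153e+5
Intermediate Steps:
S = 235814 (S = -2 + 235816 = 235814)
G(Z) = Z/7
t(Q) = -8 + Q² (t(Q) = Q² - 8 = -8 + Q²)
m = -341526 (m = -105712 - 1*235814 = -105712 - 235814 = -341526)
Y = -49/103 (Y = 1/(-8 + ((⅐)*(-17))²) = 1/(-8 + (-17/7)²) = 1/(-8 + 289/49) = 1/(-103/49) = -49/103 ≈ -0.47573)
Y + m = -49/103 - 341526 = -35177227/103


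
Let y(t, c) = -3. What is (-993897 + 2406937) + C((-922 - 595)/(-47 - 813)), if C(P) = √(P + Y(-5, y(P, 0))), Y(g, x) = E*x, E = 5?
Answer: 1413040 + I*√2447345/430 ≈ 1.413e+6 + 3.6381*I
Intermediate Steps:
Y(g, x) = 5*x
C(P) = √(-15 + P) (C(P) = √(P + 5*(-3)) = √(P - 15) = √(-15 + P))
(-993897 + 2406937) + C((-922 - 595)/(-47 - 813)) = (-993897 + 2406937) + √(-15 + (-922 - 595)/(-47 - 813)) = 1413040 + √(-15 - 1517/(-860)) = 1413040 + √(-15 - 1517*(-1/860)) = 1413040 + √(-15 + 1517/860) = 1413040 + √(-11383/860) = 1413040 + I*√2447345/430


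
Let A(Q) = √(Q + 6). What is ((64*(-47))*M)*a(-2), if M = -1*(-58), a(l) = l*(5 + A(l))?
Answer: 2442496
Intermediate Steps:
A(Q) = √(6 + Q)
a(l) = l*(5 + √(6 + l))
M = 58
((64*(-47))*M)*a(-2) = ((64*(-47))*58)*(-2*(5 + √(6 - 2))) = (-3008*58)*(-2*(5 + √4)) = -(-348928)*(5 + 2) = -(-348928)*7 = -174464*(-14) = 2442496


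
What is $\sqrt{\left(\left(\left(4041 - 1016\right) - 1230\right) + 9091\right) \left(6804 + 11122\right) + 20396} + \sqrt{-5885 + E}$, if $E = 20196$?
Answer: $\sqrt{14311} + 4 \sqrt{12197677} \approx 14090.0$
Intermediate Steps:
$\sqrt{\left(\left(\left(4041 - 1016\right) - 1230\right) + 9091\right) \left(6804 + 11122\right) + 20396} + \sqrt{-5885 + E} = \sqrt{\left(\left(\left(4041 - 1016\right) - 1230\right) + 9091\right) \left(6804 + 11122\right) + 20396} + \sqrt{-5885 + 20196} = \sqrt{\left(\left(3025 - 1230\right) + 9091\right) 17926 + 20396} + \sqrt{14311} = \sqrt{\left(1795 + 9091\right) 17926 + 20396} + \sqrt{14311} = \sqrt{10886 \cdot 17926 + 20396} + \sqrt{14311} = \sqrt{195142436 + 20396} + \sqrt{14311} = \sqrt{195162832} + \sqrt{14311} = 4 \sqrt{12197677} + \sqrt{14311} = \sqrt{14311} + 4 \sqrt{12197677}$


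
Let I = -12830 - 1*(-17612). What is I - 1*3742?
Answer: 1040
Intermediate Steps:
I = 4782 (I = -12830 + 17612 = 4782)
I - 1*3742 = 4782 - 1*3742 = 4782 - 3742 = 1040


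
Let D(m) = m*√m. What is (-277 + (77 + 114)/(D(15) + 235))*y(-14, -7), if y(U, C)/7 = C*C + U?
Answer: -140312137/2074 - 28077*√15/2074 ≈ -67705.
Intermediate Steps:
y(U, C) = 7*U + 7*C² (y(U, C) = 7*(C*C + U) = 7*(C² + U) = 7*(U + C²) = 7*U + 7*C²)
D(m) = m^(3/2)
(-277 + (77 + 114)/(D(15) + 235))*y(-14, -7) = (-277 + (77 + 114)/(15^(3/2) + 235))*(7*(-14) + 7*(-7)²) = (-277 + 191/(15*√15 + 235))*(-98 + 7*49) = (-277 + 191/(235 + 15*√15))*(-98 + 343) = (-277 + 191/(235 + 15*√15))*245 = -67865 + 46795/(235 + 15*√15)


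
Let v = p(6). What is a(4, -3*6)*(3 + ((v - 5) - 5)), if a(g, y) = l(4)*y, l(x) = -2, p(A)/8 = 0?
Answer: -252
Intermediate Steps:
p(A) = 0 (p(A) = 8*0 = 0)
v = 0
a(g, y) = -2*y
a(4, -3*6)*(3 + ((v - 5) - 5)) = (-(-6)*6)*(3 + ((0 - 5) - 5)) = (-2*(-18))*(3 + (-5 - 5)) = 36*(3 - 10) = 36*(-7) = -252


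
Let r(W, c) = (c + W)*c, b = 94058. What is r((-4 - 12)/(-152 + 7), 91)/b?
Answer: 1202201/13638410 ≈ 0.088148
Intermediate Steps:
r(W, c) = c*(W + c) (r(W, c) = (W + c)*c = c*(W + c))
r((-4 - 12)/(-152 + 7), 91)/b = (91*((-4 - 12)/(-152 + 7) + 91))/94058 = (91*(-16/(-145) + 91))*(1/94058) = (91*(-16*(-1/145) + 91))*(1/94058) = (91*(16/145 + 91))*(1/94058) = (91*(13211/145))*(1/94058) = (1202201/145)*(1/94058) = 1202201/13638410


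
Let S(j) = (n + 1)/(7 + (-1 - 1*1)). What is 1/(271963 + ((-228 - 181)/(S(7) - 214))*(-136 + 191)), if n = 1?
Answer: 1068/290568959 ≈ 3.6755e-6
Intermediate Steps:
S(j) = ⅖ (S(j) = (1 + 1)/(7 + (-1 - 1*1)) = 2/(7 + (-1 - 1)) = 2/(7 - 2) = 2/5 = 2*(⅕) = ⅖)
1/(271963 + ((-228 - 181)/(S(7) - 214))*(-136 + 191)) = 1/(271963 + ((-228 - 181)/(⅖ - 214))*(-136 + 191)) = 1/(271963 - 409/(-1068/5)*55) = 1/(271963 - 409*(-5/1068)*55) = 1/(271963 + (2045/1068)*55) = 1/(271963 + 112475/1068) = 1/(290568959/1068) = 1068/290568959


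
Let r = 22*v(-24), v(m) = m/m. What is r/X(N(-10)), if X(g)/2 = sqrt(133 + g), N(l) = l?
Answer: 11*sqrt(123)/123 ≈ 0.99184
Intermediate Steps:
v(m) = 1
X(g) = 2*sqrt(133 + g)
r = 22 (r = 22*1 = 22)
r/X(N(-10)) = 22/((2*sqrt(133 - 10))) = 22/((2*sqrt(123))) = 22*(sqrt(123)/246) = 11*sqrt(123)/123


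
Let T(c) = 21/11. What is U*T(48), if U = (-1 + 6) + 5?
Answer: 210/11 ≈ 19.091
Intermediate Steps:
T(c) = 21/11 (T(c) = 21*(1/11) = 21/11)
U = 10 (U = 5 + 5 = 10)
U*T(48) = 10*(21/11) = 210/11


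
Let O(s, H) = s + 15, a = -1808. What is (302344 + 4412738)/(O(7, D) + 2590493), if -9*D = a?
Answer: 523898/287835 ≈ 1.8201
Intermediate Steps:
D = 1808/9 (D = -⅑*(-1808) = 1808/9 ≈ 200.89)
O(s, H) = 15 + s
(302344 + 4412738)/(O(7, D) + 2590493) = (302344 + 4412738)/((15 + 7) + 2590493) = 4715082/(22 + 2590493) = 4715082/2590515 = 4715082*(1/2590515) = 523898/287835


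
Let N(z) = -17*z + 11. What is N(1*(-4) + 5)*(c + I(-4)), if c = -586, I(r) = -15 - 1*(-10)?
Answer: 3546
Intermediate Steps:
I(r) = -5 (I(r) = -15 + 10 = -5)
N(z) = 11 - 17*z
N(1*(-4) + 5)*(c + I(-4)) = (11 - 17*(1*(-4) + 5))*(-586 - 5) = (11 - 17*(-4 + 5))*(-591) = (11 - 17*1)*(-591) = (11 - 17)*(-591) = -6*(-591) = 3546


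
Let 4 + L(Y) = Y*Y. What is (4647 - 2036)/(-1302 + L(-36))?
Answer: -2611/10 ≈ -261.10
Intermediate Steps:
L(Y) = -4 + Y² (L(Y) = -4 + Y*Y = -4 + Y²)
(4647 - 2036)/(-1302 + L(-36)) = (4647 - 2036)/(-1302 + (-4 + (-36)²)) = 2611/(-1302 + (-4 + 1296)) = 2611/(-1302 + 1292) = 2611/(-10) = 2611*(-⅒) = -2611/10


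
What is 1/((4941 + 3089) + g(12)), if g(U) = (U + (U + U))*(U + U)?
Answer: 1/8894 ≈ 0.00011244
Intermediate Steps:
g(U) = 6*U² (g(U) = (U + 2*U)*(2*U) = (3*U)*(2*U) = 6*U²)
1/((4941 + 3089) + g(12)) = 1/((4941 + 3089) + 6*12²) = 1/(8030 + 6*144) = 1/(8030 + 864) = 1/8894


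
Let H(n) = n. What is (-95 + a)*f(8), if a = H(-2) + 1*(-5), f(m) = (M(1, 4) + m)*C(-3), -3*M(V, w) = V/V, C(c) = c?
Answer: 2346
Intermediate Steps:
M(V, w) = -⅓ (M(V, w) = -V/(3*V) = -⅓*1 = -⅓)
f(m) = 1 - 3*m (f(m) = (-⅓ + m)*(-3) = 1 - 3*m)
a = -7 (a = -2 + 1*(-5) = -2 - 5 = -7)
(-95 + a)*f(8) = (-95 - 7)*(1 - 3*8) = -102*(1 - 24) = -102*(-23) = 2346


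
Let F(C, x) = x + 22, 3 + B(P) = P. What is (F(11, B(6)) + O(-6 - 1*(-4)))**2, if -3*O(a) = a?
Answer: 5929/9 ≈ 658.78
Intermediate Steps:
B(P) = -3 + P
O(a) = -a/3
F(C, x) = 22 + x
(F(11, B(6)) + O(-6 - 1*(-4)))**2 = ((22 + (-3 + 6)) - (-6 - 1*(-4))/3)**2 = ((22 + 3) - (-6 + 4)/3)**2 = (25 - 1/3*(-2))**2 = (25 + 2/3)**2 = (77/3)**2 = 5929/9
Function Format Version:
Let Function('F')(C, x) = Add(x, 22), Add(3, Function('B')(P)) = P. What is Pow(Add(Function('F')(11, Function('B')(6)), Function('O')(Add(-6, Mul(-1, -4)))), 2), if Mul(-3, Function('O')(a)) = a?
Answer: Rational(5929, 9) ≈ 658.78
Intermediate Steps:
Function('B')(P) = Add(-3, P)
Function('O')(a) = Mul(Rational(-1, 3), a)
Function('F')(C, x) = Add(22, x)
Pow(Add(Function('F')(11, Function('B')(6)), Function('O')(Add(-6, Mul(-1, -4)))), 2) = Pow(Add(Add(22, Add(-3, 6)), Mul(Rational(-1, 3), Add(-6, Mul(-1, -4)))), 2) = Pow(Add(Add(22, 3), Mul(Rational(-1, 3), Add(-6, 4))), 2) = Pow(Add(25, Mul(Rational(-1, 3), -2)), 2) = Pow(Add(25, Rational(2, 3)), 2) = Pow(Rational(77, 3), 2) = Rational(5929, 9)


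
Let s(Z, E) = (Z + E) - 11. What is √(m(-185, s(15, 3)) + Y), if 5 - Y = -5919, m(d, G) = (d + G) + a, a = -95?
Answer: √5651 ≈ 75.173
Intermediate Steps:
s(Z, E) = -11 + E + Z (s(Z, E) = (E + Z) - 11 = -11 + E + Z)
m(d, G) = -95 + G + d (m(d, G) = (d + G) - 95 = (G + d) - 95 = -95 + G + d)
Y = 5924 (Y = 5 - 1*(-5919) = 5 + 5919 = 5924)
√(m(-185, s(15, 3)) + Y) = √((-95 + (-11 + 3 + 15) - 185) + 5924) = √((-95 + 7 - 185) + 5924) = √(-273 + 5924) = √5651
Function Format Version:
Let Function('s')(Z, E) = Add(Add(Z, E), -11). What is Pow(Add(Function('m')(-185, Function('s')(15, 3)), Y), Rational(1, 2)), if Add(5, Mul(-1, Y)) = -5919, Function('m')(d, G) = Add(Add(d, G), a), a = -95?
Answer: Pow(5651, Rational(1, 2)) ≈ 75.173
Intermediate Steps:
Function('s')(Z, E) = Add(-11, E, Z) (Function('s')(Z, E) = Add(Add(E, Z), -11) = Add(-11, E, Z))
Function('m')(d, G) = Add(-95, G, d) (Function('m')(d, G) = Add(Add(d, G), -95) = Add(Add(G, d), -95) = Add(-95, G, d))
Y = 5924 (Y = Add(5, Mul(-1, -5919)) = Add(5, 5919) = 5924)
Pow(Add(Function('m')(-185, Function('s')(15, 3)), Y), Rational(1, 2)) = Pow(Add(Add(-95, Add(-11, 3, 15), -185), 5924), Rational(1, 2)) = Pow(Add(Add(-95, 7, -185), 5924), Rational(1, 2)) = Pow(Add(-273, 5924), Rational(1, 2)) = Pow(5651, Rational(1, 2))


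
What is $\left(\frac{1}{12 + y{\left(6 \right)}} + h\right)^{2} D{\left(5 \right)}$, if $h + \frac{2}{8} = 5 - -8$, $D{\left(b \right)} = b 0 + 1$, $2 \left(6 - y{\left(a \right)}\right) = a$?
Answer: $\frac{591361}{3600} \approx 164.27$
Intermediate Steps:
$y{\left(a \right)} = 6 - \frac{a}{2}$
$D{\left(b \right)} = 1$ ($D{\left(b \right)} = 0 + 1 = 1$)
$h = \frac{51}{4}$ ($h = - \frac{1}{4} + \left(5 - -8\right) = - \frac{1}{4} + \left(5 + 8\right) = - \frac{1}{4} + 13 = \frac{51}{4} \approx 12.75$)
$\left(\frac{1}{12 + y{\left(6 \right)}} + h\right)^{2} D{\left(5 \right)} = \left(\frac{1}{12 + \left(6 - 3\right)} + \frac{51}{4}\right)^{2} \cdot 1 = \left(\frac{1}{12 + 3} + \frac{51}{4}\right)^{2} \cdot 1 = \left(\frac{1}{15} + \frac{51}{4}\right)^{2} \cdot 1 = \left(\frac{769}{60}\right)^{2} \cdot 1 = \frac{591361}{3600} \cdot 1 = \frac{591361}{3600}$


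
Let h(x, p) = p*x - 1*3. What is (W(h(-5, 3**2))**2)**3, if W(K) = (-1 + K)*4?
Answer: 56693912375296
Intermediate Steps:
h(x, p) = -3 + p*x (h(x, p) = p*x - 3 = -3 + p*x)
W(K) = -4 + 4*K
(W(h(-5, 3**2))**2)**3 = ((-4 + 4*(-3 + 3**2*(-5)))**2)**3 = ((-4 + 4*(-3 + 9*(-5)))**2)**3 = ((-4 + 4*(-3 - 45))**2)**3 = ((-4 + 4*(-48))**2)**3 = ((-4 - 192)**2)**3 = ((-196)**2)**3 = 38416**3 = 56693912375296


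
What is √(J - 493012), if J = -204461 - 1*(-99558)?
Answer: 3*I*√66435 ≈ 773.25*I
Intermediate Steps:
J = -104903 (J = -204461 + 99558 = -104903)
√(J - 493012) = √(-104903 - 493012) = √(-597915) = 3*I*√66435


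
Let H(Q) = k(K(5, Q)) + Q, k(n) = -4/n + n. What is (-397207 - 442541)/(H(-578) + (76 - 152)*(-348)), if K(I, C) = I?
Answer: -4198740/129371 ≈ -32.455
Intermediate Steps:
k(n) = n - 4/n
H(Q) = 21/5 + Q (H(Q) = (5 - 4/5) + Q = (5 - 4*⅕) + Q = (5 - ⅘) + Q = 21/5 + Q)
(-397207 - 442541)/(H(-578) + (76 - 152)*(-348)) = (-397207 - 442541)/((21/5 - 578) + (76 - 152)*(-348)) = -839748/(-2869/5 - 76*(-348)) = -839748/(-2869/5 + 26448) = -839748/129371/5 = -839748*5/129371 = -4198740/129371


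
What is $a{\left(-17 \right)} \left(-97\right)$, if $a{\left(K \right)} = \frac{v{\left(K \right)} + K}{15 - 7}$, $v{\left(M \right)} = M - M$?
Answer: $\frac{1649}{8} \approx 206.13$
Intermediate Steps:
$v{\left(M \right)} = 0$
$a{\left(K \right)} = \frac{K}{8}$ ($a{\left(K \right)} = \frac{0 + K}{15 - 7} = \frac{K}{8}$)
$a{\left(-17 \right)} \left(-97\right) = \frac{1}{8} \left(-17\right) \left(-97\right) = \left(- \frac{17}{8}\right) \left(-97\right) = \frac{1649}{8}$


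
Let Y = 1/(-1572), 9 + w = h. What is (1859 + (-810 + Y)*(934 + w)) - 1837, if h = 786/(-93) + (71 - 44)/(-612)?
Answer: -819990603013/1104592 ≈ -7.4235e+5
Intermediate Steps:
h = -17909/2108 (h = 786*(-1/93) + 27*(-1/612) = -262/31 - 3/68 = -17909/2108 ≈ -8.4957)
w = -36881/2108 (w = -9 - 17909/2108 = -36881/2108 ≈ -17.496)
Y = -1/1572 ≈ -0.00063613
(1859 + (-810 + Y)*(934 + w)) - 1837 = (1859 + (-810 - 1/1572)*(934 - 36881/2108)) - 1837 = (1859 - 1273321/1572*1931991/2108) - 1837 = (1859 - 820014904037/1104592) - 1837 = -817961467509/1104592 - 1837 = -819990603013/1104592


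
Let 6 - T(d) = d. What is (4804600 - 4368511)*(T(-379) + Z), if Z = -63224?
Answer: -27403396671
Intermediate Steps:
T(d) = 6 - d
(4804600 - 4368511)*(T(-379) + Z) = (4804600 - 4368511)*((6 - 1*(-379)) - 63224) = 436089*((6 + 379) - 63224) = 436089*(385 - 63224) = 436089*(-62839) = -27403396671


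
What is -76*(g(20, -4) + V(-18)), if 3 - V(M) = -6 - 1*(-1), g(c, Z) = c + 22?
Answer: -3800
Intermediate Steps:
g(c, Z) = 22 + c
V(M) = 8 (V(M) = 3 - (-6 - 1*(-1)) = 3 - (-6 + 1) = 3 - 1*(-5) = 3 + 5 = 8)
-76*(g(20, -4) + V(-18)) = -76*((22 + 20) + 8) = -76*(42 + 8) = -76*50 = -3800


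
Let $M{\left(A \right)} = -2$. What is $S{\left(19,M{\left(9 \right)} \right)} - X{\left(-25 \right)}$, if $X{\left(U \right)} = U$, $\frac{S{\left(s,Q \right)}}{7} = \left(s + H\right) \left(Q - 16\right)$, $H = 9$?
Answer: $-3503$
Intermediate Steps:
$S{\left(s,Q \right)} = 7 \left(-16 + Q\right) \left(9 + s\right)$ ($S{\left(s,Q \right)} = 7 \left(s + 9\right) \left(Q - 16\right) = 7 \left(9 + s\right) \left(-16 + Q\right) = 7 \left(-16 + Q\right) \left(9 + s\right)$)
$S{\left(19,M{\left(9 \right)} \right)} - X{\left(-25 \right)} = \left(-1008 - 2128 + 63 \left(-2\right) + 7 \left(-2\right) 19\right) - -25 = \left(-1008 - 2128 - 126 - 266\right) + 25 = -3528 + 25 = -3503$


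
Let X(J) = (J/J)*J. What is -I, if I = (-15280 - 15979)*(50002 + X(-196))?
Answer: 1556885754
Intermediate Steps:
X(J) = J (X(J) = 1*J = J)
I = -1556885754 (I = (-15280 - 15979)*(50002 - 196) = -31259*49806 = -1556885754)
-I = -1*(-1556885754) = 1556885754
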